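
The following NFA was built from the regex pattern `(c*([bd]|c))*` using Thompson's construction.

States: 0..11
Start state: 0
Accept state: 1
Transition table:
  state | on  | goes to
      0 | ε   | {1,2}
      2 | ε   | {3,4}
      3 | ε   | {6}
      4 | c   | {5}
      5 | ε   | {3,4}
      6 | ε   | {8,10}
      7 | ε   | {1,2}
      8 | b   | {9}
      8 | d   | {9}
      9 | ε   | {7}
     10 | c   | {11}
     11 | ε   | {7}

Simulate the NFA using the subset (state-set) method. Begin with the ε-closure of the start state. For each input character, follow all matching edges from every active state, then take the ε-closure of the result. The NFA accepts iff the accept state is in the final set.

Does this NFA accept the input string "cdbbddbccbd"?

Answer: ACCEPT

Trace:
initial (ε-close {0}): {0,1,2,3,4,6,8,10}
'c' @ 1: {1,2,3,4,5,6,7,8,10,11}  (accept∈set)
'd' @ 2: {1,2,3,4,6,7,8,9,10}  (accept∈set)
'b' @ 3: {1,2,3,4,6,7,8,9,10}  (accept∈set)
'b' @ 4: {1,2,3,4,6,7,8,9,10}  (accept∈set)
'd' @ 5: {1,2,3,4,6,7,8,9,10}  (accept∈set)
'd' @ 6: {1,2,3,4,6,7,8,9,10}  (accept∈set)
'b' @ 7: {1,2,3,4,6,7,8,9,10}  (accept∈set)
'c' @ 8: {1,2,3,4,5,6,7,8,10,11}  (accept∈set)
'c' @ 9: {1,2,3,4,5,6,7,8,10,11}  (accept∈set)
'b' @ 10: {1,2,3,4,6,7,8,9,10}  (accept∈set)
'd' @ 11: {1,2,3,4,6,7,8,9,10}  (accept∈set)
final: {1,2,3,4,6,7,8,9,10}; accept 1 in set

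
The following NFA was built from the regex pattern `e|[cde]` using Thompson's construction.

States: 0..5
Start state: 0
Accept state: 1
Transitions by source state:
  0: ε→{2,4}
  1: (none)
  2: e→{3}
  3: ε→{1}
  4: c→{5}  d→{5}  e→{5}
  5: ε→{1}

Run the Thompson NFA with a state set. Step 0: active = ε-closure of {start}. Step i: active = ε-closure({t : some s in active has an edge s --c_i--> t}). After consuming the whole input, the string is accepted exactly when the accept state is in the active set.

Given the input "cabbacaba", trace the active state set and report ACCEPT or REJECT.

S₀ = ε-closure({0}) = {0,2,4}
'c' @ 1: {1,5}  ✓accept
'a' @ 2: {}  — dead — no transitions
rest 'bbacaba' ignored (set empty)
after full input: {}  (accept=1 not in)

Answer: REJECT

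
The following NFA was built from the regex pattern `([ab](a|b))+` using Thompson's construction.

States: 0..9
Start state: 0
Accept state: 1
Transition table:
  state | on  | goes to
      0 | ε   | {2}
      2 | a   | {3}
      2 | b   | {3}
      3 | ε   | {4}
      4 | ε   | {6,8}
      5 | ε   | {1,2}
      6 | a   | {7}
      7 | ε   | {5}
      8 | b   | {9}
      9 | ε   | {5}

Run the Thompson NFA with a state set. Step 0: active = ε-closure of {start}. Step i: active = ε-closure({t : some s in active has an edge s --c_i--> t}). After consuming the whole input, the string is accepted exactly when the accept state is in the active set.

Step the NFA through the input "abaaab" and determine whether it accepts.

Answer: ACCEPT

Steps:
initial (ε-close {0}): {0,2}
'a' @ 1: {3,4,6,8}
'b' @ 2: {1,2,5,9}  ✓accept
'a' @ 3: {3,4,6,8}
'a' @ 4: {1,2,5,7}  ✓accept
'a' @ 5: {3,4,6,8}
'b' @ 6: {1,2,5,9}  ✓accept
after full input: {1,2,5,9}  (accept=1 in)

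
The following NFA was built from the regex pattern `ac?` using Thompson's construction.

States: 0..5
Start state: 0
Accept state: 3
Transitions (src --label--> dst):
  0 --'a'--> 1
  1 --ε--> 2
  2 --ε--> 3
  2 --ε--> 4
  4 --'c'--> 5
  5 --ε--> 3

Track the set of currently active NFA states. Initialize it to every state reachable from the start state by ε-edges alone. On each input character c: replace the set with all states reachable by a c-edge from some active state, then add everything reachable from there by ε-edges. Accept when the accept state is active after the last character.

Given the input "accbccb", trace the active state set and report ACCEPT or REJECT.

S₀ = ε-closure({0}) = {0}
'a' @ 1: {1,2,3,4}  ✓accept
'c' @ 2: {3,5}  ✓accept
'c' @ 3: {}  — no active states
rest 'bccb' ignored (set empty)
after full input: {}  (accept=3 not in)

Answer: REJECT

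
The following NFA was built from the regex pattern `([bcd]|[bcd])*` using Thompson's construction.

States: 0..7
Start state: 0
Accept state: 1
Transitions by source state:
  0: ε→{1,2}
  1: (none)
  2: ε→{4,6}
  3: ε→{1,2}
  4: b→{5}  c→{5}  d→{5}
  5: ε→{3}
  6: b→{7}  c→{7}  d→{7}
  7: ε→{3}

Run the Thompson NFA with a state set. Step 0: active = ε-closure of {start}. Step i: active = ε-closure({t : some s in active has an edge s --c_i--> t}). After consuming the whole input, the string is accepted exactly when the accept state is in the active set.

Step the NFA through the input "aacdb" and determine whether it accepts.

start: ε-closure({0}) = {0,1,2,4,6}
'a' @ 1: {}  — state set empty
rest 'acdb' ignored (set empty)
after full input: {}  (accept=1 not in)

Answer: REJECT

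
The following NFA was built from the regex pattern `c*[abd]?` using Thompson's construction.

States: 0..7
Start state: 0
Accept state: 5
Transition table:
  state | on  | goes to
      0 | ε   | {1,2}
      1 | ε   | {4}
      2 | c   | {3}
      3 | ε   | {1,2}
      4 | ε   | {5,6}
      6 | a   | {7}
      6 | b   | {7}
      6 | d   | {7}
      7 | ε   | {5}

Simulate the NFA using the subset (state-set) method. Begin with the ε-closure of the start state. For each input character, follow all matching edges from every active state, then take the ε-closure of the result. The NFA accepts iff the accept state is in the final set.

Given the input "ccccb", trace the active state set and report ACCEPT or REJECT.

Answer: ACCEPT

Steps:
start: ε-closure({0}) = {0,1,2,4,5,6}
'c' @ 1: {1,2,3,4,5,6}  (accept∈set)
'c' @ 2: {1,2,3,4,5,6}  (accept∈set)
'c' @ 3: {1,2,3,4,5,6}  (accept∈set)
'c' @ 4: {1,2,3,4,5,6}  (accept∈set)
'b' @ 5: {5,7}  (accept∈set)
final: {5,7}; accept 5 in set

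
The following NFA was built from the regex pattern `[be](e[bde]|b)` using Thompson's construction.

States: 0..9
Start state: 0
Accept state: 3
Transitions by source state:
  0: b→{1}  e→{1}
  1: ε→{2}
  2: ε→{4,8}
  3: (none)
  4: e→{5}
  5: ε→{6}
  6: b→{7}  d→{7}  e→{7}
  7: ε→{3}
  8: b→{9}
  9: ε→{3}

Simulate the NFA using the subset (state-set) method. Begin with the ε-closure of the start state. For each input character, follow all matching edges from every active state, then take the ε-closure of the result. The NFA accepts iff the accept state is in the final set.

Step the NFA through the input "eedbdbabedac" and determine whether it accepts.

Answer: REJECT

Derivation:
S₀ = ε-closure({0}) = {0}
'e' @ 1: {1,2,4,8}
'e' @ 2: {5,6}
'd' @ 3: {3,7}  [accepting]
'b' @ 4: {}  — no active states
rest 'dbabedac' ignored (set empty)
end set {} — state 3 not in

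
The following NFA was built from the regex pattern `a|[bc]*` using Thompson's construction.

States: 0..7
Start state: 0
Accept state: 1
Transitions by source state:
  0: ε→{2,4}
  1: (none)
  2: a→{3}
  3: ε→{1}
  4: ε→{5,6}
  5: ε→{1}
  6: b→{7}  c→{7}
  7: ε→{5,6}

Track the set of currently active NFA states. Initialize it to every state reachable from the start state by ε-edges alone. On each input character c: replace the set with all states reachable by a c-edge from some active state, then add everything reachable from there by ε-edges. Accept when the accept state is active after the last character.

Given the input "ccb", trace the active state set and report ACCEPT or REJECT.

Answer: ACCEPT

Trace:
S₀ = ε-closure({0}) = {0,1,2,4,5,6}
'c' @ 1: {1,5,6,7}  (accept∈set)
'c' @ 2: {1,5,6,7}  (accept∈set)
'b' @ 3: {1,5,6,7}  (accept∈set)
final: {1,5,6,7}; accept 1 in set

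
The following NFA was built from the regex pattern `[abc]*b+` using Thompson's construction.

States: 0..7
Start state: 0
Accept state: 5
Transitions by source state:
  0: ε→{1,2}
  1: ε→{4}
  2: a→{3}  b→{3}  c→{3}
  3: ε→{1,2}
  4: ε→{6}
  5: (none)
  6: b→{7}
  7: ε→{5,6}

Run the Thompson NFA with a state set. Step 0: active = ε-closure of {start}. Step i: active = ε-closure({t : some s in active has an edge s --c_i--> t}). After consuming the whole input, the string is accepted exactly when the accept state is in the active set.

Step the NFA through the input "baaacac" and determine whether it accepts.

initial (ε-close {0}): {0,1,2,4,6}
'b' @ 1: {1,2,3,4,5,6,7}  [accepting]
'a' @ 2: {1,2,3,4,6}
'a' @ 3: {1,2,3,4,6}
'a' @ 4: {1,2,3,4,6}
'c' @ 5: {1,2,3,4,6}
'a' @ 6: {1,2,3,4,6}
'c' @ 7: {1,2,3,4,6}
after full input: {1,2,3,4,6}  (accept=5 not in)

Answer: REJECT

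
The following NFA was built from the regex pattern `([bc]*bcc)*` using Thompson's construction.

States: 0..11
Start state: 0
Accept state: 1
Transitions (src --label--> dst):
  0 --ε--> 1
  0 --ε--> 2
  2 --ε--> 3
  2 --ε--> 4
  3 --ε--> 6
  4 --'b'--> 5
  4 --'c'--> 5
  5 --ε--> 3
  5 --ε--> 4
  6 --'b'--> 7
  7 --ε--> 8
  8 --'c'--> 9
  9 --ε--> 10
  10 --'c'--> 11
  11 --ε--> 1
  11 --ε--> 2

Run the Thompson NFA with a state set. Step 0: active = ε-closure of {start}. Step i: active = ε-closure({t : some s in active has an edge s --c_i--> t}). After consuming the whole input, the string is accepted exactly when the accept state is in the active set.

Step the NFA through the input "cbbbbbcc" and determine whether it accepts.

start: ε-closure({0}) = {0,1,2,3,4,6}
'c' @ 1: {3,4,5,6}
'b' @ 2: {3,4,5,6,7,8}
'b' @ 3: {3,4,5,6,7,8}
'b' @ 4: {3,4,5,6,7,8}
'b' @ 5: {3,4,5,6,7,8}
'b' @ 6: {3,4,5,6,7,8}
'c' @ 7: {3,4,5,6,9,10}
'c' @ 8: {1,2,3,4,5,6,11}  [accepting]
end set {1,2,3,4,5,6,11} — state 1 in

Answer: ACCEPT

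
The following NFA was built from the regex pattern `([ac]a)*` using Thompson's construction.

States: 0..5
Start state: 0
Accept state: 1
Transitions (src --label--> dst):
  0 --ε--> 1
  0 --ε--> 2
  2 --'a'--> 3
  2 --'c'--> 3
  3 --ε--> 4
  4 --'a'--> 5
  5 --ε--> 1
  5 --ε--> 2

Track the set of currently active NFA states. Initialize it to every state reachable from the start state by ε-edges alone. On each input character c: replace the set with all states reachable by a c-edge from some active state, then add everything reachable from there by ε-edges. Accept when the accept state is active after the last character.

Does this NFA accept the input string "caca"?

Answer: ACCEPT

Steps:
S₀ = ε-closure({0}) = {0,1,2}
'c' @ 1: {3,4}
'a' @ 2: {1,2,5}  [accepting]
'c' @ 3: {3,4}
'a' @ 4: {1,2,5}  [accepting]
final: {1,2,5}; accept 1 in set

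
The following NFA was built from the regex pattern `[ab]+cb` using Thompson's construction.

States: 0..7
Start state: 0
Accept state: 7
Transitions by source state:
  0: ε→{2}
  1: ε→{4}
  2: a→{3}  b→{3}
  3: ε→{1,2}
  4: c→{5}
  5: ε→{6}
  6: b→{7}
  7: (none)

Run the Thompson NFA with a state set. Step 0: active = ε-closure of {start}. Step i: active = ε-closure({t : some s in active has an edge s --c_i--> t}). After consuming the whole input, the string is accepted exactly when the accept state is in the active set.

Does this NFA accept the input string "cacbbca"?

Answer: REJECT

Trace:
initial (ε-close {0}): {0,2}
'c' @ 1: {}  — no active states
rest 'acbbca' ignored (set empty)
after full input: {}  (accept=7 not in)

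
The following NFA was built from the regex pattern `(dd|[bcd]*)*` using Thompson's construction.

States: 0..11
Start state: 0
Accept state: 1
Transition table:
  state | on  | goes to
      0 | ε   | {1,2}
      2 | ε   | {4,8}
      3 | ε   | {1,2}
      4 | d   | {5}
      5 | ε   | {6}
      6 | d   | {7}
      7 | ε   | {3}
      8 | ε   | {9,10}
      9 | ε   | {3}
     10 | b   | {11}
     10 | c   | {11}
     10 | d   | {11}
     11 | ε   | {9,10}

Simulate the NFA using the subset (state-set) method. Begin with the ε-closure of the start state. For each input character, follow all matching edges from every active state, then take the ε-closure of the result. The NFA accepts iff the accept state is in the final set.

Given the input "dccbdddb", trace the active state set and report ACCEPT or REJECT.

Answer: ACCEPT

Trace:
initial (ε-close {0}): {0,1,2,3,4,8,9,10}
'd' @ 1: {1,2,3,4,5,6,8,9,10,11}  ✓accept
'c' @ 2: {1,2,3,4,8,9,10,11}  ✓accept
'c' @ 3: {1,2,3,4,8,9,10,11}  ✓accept
'b' @ 4: {1,2,3,4,8,9,10,11}  ✓accept
'd' @ 5: {1,2,3,4,5,6,8,9,10,11}  ✓accept
'd' @ 6: {1,2,3,4,5,6,7,8,9,10,11}  ✓accept
'd' @ 7: {1,2,3,4,5,6,7,8,9,10,11}  ✓accept
'b' @ 8: {1,2,3,4,8,9,10,11}  ✓accept
end set {1,2,3,4,8,9,10,11} — state 1 in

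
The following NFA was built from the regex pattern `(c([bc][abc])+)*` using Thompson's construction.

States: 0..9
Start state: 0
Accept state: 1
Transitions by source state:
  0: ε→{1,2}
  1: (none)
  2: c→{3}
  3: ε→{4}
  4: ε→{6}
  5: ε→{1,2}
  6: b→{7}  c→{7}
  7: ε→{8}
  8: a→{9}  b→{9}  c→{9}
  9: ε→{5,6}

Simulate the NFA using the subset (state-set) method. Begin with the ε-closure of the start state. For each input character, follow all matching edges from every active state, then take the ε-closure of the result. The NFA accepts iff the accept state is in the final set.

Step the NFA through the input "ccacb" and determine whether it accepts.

initial (ε-close {0}): {0,1,2}
'c' @ 1: {3,4,6}
'c' @ 2: {7,8}
'a' @ 3: {1,2,5,6,9}  ✓accept
'c' @ 4: {3,4,6,7,8}
'b' @ 5: {1,2,5,6,7,8,9}  ✓accept
final: {1,2,5,6,7,8,9}; accept 1 in set

Answer: ACCEPT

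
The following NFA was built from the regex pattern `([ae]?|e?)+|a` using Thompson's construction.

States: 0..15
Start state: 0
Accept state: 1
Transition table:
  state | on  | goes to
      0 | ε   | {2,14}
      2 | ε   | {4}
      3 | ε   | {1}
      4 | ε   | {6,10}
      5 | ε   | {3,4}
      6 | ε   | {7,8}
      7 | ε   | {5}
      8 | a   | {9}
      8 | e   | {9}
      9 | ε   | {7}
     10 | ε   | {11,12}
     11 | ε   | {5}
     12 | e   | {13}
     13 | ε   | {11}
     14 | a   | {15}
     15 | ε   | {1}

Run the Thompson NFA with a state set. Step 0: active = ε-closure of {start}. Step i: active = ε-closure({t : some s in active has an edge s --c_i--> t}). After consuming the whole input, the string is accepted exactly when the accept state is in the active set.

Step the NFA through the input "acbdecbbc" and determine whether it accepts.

S₀ = ε-closure({0}) = {0,1,2,3,4,5,6,7,8,10,11,12,14}
'a' @ 1: {1,3,4,5,6,7,8,9,10,11,12,15}  (accept∈set)
'c' @ 2: {}  — no active states
rest 'bdecbbc' ignored (set empty)
final: {}; accept 1 not in set

Answer: REJECT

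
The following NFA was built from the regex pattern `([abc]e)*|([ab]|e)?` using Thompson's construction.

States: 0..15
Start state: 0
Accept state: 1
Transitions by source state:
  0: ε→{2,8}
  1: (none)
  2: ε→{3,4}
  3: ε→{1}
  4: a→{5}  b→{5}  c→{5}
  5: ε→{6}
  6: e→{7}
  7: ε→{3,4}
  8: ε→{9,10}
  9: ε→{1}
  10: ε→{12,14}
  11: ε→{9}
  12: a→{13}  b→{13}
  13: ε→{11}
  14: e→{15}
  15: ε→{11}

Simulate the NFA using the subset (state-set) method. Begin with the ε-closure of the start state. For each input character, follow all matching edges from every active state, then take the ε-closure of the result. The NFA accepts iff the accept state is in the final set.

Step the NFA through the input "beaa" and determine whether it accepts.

Answer: REJECT

Steps:
S₀ = ε-closure({0}) = {0,1,2,3,4,8,9,10,12,14}
'b' @ 1: {1,5,6,9,11,13}  ✓accept
'e' @ 2: {1,3,4,7}  ✓accept
'a' @ 3: {5,6}
'a' @ 4: {}  — state set empty
end set {} — state 1 not in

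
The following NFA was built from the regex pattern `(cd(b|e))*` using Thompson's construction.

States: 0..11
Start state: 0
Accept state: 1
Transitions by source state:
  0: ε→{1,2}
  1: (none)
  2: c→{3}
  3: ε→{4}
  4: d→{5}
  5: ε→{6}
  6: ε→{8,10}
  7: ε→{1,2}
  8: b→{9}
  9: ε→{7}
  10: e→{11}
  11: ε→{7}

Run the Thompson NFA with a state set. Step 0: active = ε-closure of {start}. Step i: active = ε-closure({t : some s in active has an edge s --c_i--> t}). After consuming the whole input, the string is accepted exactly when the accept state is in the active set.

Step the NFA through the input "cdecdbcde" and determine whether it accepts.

Answer: ACCEPT

Trace:
start: ε-closure({0}) = {0,1,2}
'c' @ 1: {3,4}
'd' @ 2: {5,6,8,10}
'e' @ 3: {1,2,7,11}  ✓accept
'c' @ 4: {3,4}
'd' @ 5: {5,6,8,10}
'b' @ 6: {1,2,7,9}  ✓accept
'c' @ 7: {3,4}
'd' @ 8: {5,6,8,10}
'e' @ 9: {1,2,7,11}  ✓accept
after full input: {1,2,7,11}  (accept=1 in)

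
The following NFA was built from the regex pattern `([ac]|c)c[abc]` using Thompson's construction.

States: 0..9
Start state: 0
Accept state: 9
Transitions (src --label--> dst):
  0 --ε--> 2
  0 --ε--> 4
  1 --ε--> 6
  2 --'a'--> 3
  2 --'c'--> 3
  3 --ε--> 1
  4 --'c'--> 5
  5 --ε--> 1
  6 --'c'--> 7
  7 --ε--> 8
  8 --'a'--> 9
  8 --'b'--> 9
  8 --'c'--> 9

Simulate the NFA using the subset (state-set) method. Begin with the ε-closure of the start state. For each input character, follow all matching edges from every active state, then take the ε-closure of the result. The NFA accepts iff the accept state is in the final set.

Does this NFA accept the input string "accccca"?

S₀ = ε-closure({0}) = {0,2,4}
'a' @ 1: {1,3,6}
'c' @ 2: {7,8}
'c' @ 3: {9}  ✓accept
'c' @ 4: {}  — state set empty
rest 'cca' ignored (set empty)
after full input: {}  (accept=9 not in)

Answer: REJECT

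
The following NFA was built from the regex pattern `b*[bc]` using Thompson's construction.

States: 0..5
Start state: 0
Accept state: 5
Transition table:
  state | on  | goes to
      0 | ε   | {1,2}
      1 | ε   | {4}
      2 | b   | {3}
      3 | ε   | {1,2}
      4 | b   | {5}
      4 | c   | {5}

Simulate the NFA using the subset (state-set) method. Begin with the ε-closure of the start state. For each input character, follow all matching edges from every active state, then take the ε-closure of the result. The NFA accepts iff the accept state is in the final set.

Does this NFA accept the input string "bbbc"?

Answer: ACCEPT

Steps:
S₀ = ε-closure({0}) = {0,1,2,4}
'b' @ 1: {1,2,3,4,5}  ✓accept
'b' @ 2: {1,2,3,4,5}  ✓accept
'b' @ 3: {1,2,3,4,5}  ✓accept
'c' @ 4: {5}  ✓accept
after full input: {5}  (accept=5 in)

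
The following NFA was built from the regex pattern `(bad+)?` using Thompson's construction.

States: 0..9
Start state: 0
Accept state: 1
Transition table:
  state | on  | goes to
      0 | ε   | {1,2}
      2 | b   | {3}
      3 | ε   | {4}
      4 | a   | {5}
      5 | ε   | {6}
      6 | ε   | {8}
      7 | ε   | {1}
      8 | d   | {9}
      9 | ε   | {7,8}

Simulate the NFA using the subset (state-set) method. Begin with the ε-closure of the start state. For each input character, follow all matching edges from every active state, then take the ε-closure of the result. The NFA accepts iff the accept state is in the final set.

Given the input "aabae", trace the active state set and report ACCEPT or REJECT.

S₀ = ε-closure({0}) = {0,1,2}
'a' @ 1: {}  — no active states
rest 'abae' ignored (set empty)
after full input: {}  (accept=1 not in)

Answer: REJECT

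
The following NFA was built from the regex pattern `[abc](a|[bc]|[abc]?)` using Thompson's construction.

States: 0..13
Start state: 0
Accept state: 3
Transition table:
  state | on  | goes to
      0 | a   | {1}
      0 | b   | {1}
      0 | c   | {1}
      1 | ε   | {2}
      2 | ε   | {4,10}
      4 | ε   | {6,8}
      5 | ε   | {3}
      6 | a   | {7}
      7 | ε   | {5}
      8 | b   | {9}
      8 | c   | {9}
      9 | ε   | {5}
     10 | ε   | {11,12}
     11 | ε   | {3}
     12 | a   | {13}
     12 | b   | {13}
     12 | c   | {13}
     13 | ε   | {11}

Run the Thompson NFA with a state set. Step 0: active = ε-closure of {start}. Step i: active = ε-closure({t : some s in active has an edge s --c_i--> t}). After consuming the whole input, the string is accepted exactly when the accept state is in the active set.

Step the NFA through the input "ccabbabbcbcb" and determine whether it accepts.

Answer: REJECT

Derivation:
start: ε-closure({0}) = {0}
'c' @ 1: {1,2,3,4,6,8,10,11,12}  [accepting]
'c' @ 2: {3,5,9,11,13}  [accepting]
'a' @ 3: {}  — no active states
rest 'bbabbcbcb' ignored (set empty)
end set {} — state 3 not in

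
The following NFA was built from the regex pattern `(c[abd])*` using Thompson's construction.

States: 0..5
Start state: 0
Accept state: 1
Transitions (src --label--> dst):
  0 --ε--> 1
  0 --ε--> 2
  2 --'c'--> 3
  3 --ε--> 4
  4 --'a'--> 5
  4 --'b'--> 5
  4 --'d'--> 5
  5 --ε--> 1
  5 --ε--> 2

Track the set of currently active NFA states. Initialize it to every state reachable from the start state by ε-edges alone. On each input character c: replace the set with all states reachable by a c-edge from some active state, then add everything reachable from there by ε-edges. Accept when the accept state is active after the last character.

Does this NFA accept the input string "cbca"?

S₀ = ε-closure({0}) = {0,1,2}
'c' @ 1: {3,4}
'b' @ 2: {1,2,5}  (accept∈set)
'c' @ 3: {3,4}
'a' @ 4: {1,2,5}  (accept∈set)
after full input: {1,2,5}  (accept=1 in)

Answer: ACCEPT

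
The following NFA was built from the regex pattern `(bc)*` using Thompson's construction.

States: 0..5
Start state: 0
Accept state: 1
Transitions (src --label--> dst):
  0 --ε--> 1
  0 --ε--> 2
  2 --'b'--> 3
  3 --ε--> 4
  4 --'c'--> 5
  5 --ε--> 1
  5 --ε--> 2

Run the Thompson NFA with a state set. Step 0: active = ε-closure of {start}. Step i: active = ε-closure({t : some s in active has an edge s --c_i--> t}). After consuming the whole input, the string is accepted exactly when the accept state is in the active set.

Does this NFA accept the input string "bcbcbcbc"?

Answer: ACCEPT

Derivation:
start: ε-closure({0}) = {0,1,2}
'b' @ 1: {3,4}
'c' @ 2: {1,2,5}  (accept∈set)
'b' @ 3: {3,4}
'c' @ 4: {1,2,5}  (accept∈set)
'b' @ 5: {3,4}
'c' @ 6: {1,2,5}  (accept∈set)
'b' @ 7: {3,4}
'c' @ 8: {1,2,5}  (accept∈set)
end set {1,2,5} — state 1 in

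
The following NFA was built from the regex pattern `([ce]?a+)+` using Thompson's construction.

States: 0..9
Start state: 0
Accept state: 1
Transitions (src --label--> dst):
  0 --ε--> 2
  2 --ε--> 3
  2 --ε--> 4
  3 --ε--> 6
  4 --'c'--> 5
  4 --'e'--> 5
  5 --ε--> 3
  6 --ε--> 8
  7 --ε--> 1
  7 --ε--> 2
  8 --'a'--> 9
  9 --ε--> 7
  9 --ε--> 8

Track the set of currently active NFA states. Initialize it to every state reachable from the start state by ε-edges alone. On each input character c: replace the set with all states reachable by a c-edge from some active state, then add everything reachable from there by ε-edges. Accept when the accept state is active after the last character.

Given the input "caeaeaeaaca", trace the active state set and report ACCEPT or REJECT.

Answer: ACCEPT

Derivation:
initial (ε-close {0}): {0,2,3,4,6,8}
'c' @ 1: {3,5,6,8}
'a' @ 2: {1,2,3,4,6,7,8,9}  (accept∈set)
'e' @ 3: {3,5,6,8}
'a' @ 4: {1,2,3,4,6,7,8,9}  (accept∈set)
'e' @ 5: {3,5,6,8}
'a' @ 6: {1,2,3,4,6,7,8,9}  (accept∈set)
'e' @ 7: {3,5,6,8}
'a' @ 8: {1,2,3,4,6,7,8,9}  (accept∈set)
'a' @ 9: {1,2,3,4,6,7,8,9}  (accept∈set)
'c' @ 10: {3,5,6,8}
'a' @ 11: {1,2,3,4,6,7,8,9}  (accept∈set)
after full input: {1,2,3,4,6,7,8,9}  (accept=1 in)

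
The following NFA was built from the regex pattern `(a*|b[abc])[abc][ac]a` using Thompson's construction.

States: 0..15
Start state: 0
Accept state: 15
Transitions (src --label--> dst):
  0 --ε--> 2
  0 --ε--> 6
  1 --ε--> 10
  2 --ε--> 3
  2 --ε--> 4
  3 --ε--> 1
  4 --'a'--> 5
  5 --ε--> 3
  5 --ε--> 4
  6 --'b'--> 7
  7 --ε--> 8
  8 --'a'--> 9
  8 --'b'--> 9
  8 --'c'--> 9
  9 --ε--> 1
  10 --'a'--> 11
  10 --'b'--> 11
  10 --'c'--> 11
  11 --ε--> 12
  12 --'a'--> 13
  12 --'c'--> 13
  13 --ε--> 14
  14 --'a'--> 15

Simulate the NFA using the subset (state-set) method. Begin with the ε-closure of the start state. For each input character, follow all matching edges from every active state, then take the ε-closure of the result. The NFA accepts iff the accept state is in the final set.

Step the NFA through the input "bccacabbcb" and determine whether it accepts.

Answer: REJECT

Derivation:
start: ε-closure({0}) = {0,1,2,3,4,6,10}
'b' @ 1: {7,8,11,12}
'c' @ 2: {1,9,10,13,14}
'c' @ 3: {11,12}
'a' @ 4: {13,14}
'c' @ 5: {}  — dead — no transitions
rest 'abbcb' ignored (set empty)
final: {}; accept 15 not in set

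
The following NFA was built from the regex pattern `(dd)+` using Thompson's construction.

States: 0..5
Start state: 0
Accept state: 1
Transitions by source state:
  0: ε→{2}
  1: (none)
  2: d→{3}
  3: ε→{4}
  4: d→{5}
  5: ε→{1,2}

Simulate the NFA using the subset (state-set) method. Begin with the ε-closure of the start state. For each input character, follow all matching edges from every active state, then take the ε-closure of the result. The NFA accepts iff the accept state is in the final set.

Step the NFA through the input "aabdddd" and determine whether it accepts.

Answer: REJECT

Steps:
initial (ε-close {0}): {0,2}
'a' @ 1: {}  — state set empty
rest 'abdddd' ignored (set empty)
final: {}; accept 1 not in set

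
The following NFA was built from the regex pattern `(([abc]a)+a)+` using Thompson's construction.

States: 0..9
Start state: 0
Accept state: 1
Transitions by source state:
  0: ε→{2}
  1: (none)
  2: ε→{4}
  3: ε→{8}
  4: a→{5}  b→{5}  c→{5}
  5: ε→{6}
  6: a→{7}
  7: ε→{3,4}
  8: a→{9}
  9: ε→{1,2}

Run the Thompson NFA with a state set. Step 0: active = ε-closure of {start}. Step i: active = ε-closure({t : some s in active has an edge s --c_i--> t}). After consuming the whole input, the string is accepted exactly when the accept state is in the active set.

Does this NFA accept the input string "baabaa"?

Answer: ACCEPT

Trace:
start: ε-closure({0}) = {0,2,4}
'b' @ 1: {5,6}
'a' @ 2: {3,4,7,8}
'a' @ 3: {1,2,4,5,6,9}  (accept∈set)
'b' @ 4: {5,6}
'a' @ 5: {3,4,7,8}
'a' @ 6: {1,2,4,5,6,9}  (accept∈set)
after full input: {1,2,4,5,6,9}  (accept=1 in)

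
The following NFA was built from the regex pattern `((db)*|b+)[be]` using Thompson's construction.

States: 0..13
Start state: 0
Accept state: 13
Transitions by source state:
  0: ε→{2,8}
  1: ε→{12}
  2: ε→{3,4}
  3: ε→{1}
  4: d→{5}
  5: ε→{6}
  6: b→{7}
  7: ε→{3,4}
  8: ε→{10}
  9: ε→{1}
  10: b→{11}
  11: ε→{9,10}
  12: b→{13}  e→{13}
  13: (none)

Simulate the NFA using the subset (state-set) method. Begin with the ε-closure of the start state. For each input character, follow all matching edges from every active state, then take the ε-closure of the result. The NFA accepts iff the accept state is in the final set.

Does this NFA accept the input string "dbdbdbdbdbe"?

Answer: ACCEPT

Steps:
start: ε-closure({0}) = {0,1,2,3,4,8,10,12}
'd' @ 1: {5,6}
'b' @ 2: {1,3,4,7,12}
'd' @ 3: {5,6}
'b' @ 4: {1,3,4,7,12}
'd' @ 5: {5,6}
'b' @ 6: {1,3,4,7,12}
'd' @ 7: {5,6}
'b' @ 8: {1,3,4,7,12}
'd' @ 9: {5,6}
'b' @ 10: {1,3,4,7,12}
'e' @ 11: {13}  [accepting]
end set {13} — state 13 in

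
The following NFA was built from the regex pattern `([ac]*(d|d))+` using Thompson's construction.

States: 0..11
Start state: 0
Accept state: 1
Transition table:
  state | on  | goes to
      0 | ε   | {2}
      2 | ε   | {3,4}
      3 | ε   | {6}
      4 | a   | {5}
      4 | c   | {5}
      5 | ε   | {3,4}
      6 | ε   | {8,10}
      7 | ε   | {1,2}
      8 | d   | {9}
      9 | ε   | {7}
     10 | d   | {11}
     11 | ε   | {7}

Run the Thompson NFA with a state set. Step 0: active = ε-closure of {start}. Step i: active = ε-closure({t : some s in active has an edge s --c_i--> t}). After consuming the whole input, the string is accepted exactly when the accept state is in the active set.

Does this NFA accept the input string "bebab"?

initial (ε-close {0}): {0,2,3,4,6,8,10}
'b' @ 1: {}  — dead — no transitions
rest 'ebab' ignored (set empty)
after full input: {}  (accept=1 not in)

Answer: REJECT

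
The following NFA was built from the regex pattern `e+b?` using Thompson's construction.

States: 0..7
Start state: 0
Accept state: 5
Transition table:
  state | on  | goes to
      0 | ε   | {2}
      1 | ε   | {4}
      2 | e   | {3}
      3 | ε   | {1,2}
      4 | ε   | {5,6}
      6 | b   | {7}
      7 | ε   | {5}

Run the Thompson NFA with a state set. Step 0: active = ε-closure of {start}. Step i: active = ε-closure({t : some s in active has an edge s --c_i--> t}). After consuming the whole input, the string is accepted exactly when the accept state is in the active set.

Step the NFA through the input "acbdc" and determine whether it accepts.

Answer: REJECT

Trace:
initial (ε-close {0}): {0,2}
'a' @ 1: {}  — state set empty
rest 'cbdc' ignored (set empty)
final: {}; accept 5 not in set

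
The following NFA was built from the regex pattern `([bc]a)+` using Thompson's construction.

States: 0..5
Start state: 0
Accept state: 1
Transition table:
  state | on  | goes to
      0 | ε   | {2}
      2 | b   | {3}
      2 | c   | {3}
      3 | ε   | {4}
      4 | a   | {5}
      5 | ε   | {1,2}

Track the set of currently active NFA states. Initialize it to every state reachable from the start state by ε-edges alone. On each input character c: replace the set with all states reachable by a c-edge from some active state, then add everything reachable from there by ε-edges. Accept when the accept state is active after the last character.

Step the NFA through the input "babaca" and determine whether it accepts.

initial (ε-close {0}): {0,2}
'b' @ 1: {3,4}
'a' @ 2: {1,2,5}  ✓accept
'b' @ 3: {3,4}
'a' @ 4: {1,2,5}  ✓accept
'c' @ 5: {3,4}
'a' @ 6: {1,2,5}  ✓accept
final: {1,2,5}; accept 1 in set

Answer: ACCEPT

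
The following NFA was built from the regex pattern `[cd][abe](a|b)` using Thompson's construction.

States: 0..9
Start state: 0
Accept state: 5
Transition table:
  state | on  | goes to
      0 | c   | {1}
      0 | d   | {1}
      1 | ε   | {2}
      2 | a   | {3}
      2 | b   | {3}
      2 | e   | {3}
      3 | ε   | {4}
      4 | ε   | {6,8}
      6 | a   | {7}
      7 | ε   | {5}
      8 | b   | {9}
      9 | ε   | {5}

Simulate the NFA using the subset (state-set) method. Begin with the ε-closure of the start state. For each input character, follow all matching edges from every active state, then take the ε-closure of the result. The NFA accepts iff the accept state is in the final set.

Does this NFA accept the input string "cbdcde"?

start: ε-closure({0}) = {0}
'c' @ 1: {1,2}
'b' @ 2: {3,4,6,8}
'd' @ 3: {}  — no active states
rest 'cde' ignored (set empty)
after full input: {}  (accept=5 not in)

Answer: REJECT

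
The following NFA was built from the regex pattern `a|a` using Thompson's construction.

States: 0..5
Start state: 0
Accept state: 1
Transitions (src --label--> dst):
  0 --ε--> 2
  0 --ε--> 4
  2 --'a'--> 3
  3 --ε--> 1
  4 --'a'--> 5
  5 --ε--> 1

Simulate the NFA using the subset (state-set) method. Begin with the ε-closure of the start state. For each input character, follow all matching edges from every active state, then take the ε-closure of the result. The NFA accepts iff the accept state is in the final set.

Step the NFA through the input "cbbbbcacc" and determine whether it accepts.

Answer: REJECT

Steps:
S₀ = ε-closure({0}) = {0,2,4}
'c' @ 1: {}  — dead — no transitions
rest 'bbbbcacc' ignored (set empty)
final: {}; accept 1 not in set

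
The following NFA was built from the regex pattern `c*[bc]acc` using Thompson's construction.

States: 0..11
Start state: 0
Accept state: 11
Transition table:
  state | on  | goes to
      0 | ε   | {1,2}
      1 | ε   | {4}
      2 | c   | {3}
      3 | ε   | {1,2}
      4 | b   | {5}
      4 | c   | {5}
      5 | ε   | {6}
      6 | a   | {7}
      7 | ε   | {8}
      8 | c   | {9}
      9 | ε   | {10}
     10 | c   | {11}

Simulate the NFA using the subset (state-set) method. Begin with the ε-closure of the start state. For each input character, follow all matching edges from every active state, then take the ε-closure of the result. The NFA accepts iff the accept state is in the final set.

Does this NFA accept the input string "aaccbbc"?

initial (ε-close {0}): {0,1,2,4}
'a' @ 1: {}  — no active states
rest 'accbbc' ignored (set empty)
end set {} — state 11 not in

Answer: REJECT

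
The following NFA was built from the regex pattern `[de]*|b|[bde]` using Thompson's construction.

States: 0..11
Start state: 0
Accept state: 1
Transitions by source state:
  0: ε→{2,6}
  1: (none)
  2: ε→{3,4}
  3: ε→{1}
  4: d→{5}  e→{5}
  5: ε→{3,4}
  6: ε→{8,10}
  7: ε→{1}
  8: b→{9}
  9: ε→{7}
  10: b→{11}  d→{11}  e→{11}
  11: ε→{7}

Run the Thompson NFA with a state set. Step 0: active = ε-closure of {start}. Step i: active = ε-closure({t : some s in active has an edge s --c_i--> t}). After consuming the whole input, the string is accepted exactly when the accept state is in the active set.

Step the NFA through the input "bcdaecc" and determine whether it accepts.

start: ε-closure({0}) = {0,1,2,3,4,6,8,10}
'b' @ 1: {1,7,9,11}  [accepting]
'c' @ 2: {}  — state set empty
rest 'daecc' ignored (set empty)
after full input: {}  (accept=1 not in)

Answer: REJECT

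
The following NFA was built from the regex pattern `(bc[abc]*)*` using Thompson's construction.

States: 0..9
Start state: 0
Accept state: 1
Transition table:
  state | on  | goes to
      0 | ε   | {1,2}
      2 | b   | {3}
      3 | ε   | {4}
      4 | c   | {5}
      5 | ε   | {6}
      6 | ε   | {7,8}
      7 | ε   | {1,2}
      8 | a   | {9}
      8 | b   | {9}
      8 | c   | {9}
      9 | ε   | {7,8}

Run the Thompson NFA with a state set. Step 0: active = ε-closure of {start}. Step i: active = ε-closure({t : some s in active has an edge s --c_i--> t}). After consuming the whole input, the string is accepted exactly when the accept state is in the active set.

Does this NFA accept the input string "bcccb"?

Answer: ACCEPT

Steps:
start: ε-closure({0}) = {0,1,2}
'b' @ 1: {3,4}
'c' @ 2: {1,2,5,6,7,8}  [accepting]
'c' @ 3: {1,2,7,8,9}  [accepting]
'c' @ 4: {1,2,7,8,9}  [accepting]
'b' @ 5: {1,2,3,4,7,8,9}  [accepting]
end set {1,2,3,4,7,8,9} — state 1 in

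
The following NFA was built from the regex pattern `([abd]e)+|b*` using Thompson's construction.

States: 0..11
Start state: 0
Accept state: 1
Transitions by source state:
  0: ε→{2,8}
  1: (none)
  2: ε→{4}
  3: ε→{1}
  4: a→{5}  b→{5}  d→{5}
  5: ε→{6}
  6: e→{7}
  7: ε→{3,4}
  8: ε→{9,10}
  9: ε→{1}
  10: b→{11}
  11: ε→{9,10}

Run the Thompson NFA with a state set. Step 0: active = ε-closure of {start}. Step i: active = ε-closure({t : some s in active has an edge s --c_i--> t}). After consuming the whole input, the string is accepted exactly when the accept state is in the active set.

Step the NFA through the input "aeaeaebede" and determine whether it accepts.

Answer: ACCEPT

Derivation:
start: ε-closure({0}) = {0,1,2,4,8,9,10}
'a' @ 1: {5,6}
'e' @ 2: {1,3,4,7}  ✓accept
'a' @ 3: {5,6}
'e' @ 4: {1,3,4,7}  ✓accept
'a' @ 5: {5,6}
'e' @ 6: {1,3,4,7}  ✓accept
'b' @ 7: {5,6}
'e' @ 8: {1,3,4,7}  ✓accept
'd' @ 9: {5,6}
'e' @ 10: {1,3,4,7}  ✓accept
end set {1,3,4,7} — state 1 in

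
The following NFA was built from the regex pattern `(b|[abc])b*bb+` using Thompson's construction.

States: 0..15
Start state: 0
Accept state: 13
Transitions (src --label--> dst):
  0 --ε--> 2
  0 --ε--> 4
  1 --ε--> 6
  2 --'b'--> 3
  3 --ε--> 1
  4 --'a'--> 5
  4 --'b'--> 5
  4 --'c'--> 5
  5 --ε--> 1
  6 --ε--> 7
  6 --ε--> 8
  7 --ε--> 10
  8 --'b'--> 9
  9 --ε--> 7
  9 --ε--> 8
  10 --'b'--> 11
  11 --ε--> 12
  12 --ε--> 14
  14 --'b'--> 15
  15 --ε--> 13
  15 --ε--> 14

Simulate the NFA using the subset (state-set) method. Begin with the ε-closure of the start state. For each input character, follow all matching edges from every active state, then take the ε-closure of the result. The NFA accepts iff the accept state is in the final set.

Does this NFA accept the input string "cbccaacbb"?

start: ε-closure({0}) = {0,2,4}
'c' @ 1: {1,5,6,7,8,10}
'b' @ 2: {7,8,9,10,11,12,14}
'c' @ 3: {}  — no active states
rest 'caacbb' ignored (set empty)
end set {} — state 13 not in

Answer: REJECT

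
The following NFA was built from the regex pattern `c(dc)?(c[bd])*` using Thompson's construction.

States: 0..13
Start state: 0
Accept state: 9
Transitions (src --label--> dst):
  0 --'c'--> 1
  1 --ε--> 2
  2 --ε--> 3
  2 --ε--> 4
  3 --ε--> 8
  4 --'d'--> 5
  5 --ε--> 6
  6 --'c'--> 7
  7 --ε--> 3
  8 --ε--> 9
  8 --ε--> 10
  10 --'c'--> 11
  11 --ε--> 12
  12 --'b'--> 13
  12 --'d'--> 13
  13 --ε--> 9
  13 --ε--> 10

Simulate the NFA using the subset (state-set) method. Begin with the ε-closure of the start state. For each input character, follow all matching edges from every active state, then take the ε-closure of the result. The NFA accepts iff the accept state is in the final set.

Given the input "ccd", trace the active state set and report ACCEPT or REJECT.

Answer: ACCEPT

Trace:
start: ε-closure({0}) = {0}
'c' @ 1: {1,2,3,4,8,9,10}  (accept∈set)
'c' @ 2: {11,12}
'd' @ 3: {9,10,13}  (accept∈set)
final: {9,10,13}; accept 9 in set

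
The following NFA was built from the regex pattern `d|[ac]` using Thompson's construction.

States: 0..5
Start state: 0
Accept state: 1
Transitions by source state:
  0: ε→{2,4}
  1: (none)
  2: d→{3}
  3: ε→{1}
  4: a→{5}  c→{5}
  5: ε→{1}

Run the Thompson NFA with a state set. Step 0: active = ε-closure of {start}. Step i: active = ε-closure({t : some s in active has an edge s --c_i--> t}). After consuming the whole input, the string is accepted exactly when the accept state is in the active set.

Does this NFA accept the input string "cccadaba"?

Answer: REJECT

Derivation:
start: ε-closure({0}) = {0,2,4}
'c' @ 1: {1,5}  [accepting]
'c' @ 2: {}  — dead — no transitions
rest 'cadaba' ignored (set empty)
after full input: {}  (accept=1 not in)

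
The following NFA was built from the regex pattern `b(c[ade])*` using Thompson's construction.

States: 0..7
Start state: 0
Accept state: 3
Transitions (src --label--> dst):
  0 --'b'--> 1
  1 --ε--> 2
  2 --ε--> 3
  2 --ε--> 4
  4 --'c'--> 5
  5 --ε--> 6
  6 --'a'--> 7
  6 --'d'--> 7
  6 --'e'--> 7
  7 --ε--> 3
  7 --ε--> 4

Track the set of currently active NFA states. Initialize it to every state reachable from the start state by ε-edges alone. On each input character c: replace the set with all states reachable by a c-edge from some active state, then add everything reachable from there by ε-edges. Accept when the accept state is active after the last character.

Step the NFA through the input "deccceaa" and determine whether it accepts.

S₀ = ε-closure({0}) = {0}
'd' @ 1: {}  — state set empty
rest 'eccceaa' ignored (set empty)
final: {}; accept 3 not in set

Answer: REJECT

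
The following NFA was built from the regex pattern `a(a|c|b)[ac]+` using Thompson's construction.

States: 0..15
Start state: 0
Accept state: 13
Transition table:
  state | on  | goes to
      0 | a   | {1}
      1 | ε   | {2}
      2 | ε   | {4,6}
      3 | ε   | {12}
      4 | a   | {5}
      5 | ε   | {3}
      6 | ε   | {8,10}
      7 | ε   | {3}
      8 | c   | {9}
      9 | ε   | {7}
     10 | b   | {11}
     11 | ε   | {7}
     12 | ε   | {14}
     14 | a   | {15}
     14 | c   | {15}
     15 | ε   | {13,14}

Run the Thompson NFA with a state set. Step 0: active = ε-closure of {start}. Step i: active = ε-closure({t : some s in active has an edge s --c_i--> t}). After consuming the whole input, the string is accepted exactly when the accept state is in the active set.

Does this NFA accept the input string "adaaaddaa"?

initial (ε-close {0}): {0}
'a' @ 1: {1,2,4,6,8,10}
'd' @ 2: {}  — state set empty
rest 'aaaddaa' ignored (set empty)
end set {} — state 13 not in

Answer: REJECT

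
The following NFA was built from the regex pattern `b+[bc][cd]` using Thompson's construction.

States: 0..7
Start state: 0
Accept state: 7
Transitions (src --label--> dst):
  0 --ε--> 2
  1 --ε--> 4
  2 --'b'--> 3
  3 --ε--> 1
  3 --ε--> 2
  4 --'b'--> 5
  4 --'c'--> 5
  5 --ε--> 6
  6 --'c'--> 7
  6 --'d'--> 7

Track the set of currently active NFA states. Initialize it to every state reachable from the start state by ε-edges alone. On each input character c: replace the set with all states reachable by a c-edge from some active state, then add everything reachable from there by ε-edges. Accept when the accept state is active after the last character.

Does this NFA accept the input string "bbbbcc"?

initial (ε-close {0}): {0,2}
'b' @ 1: {1,2,3,4}
'b' @ 2: {1,2,3,4,5,6}
'b' @ 3: {1,2,3,4,5,6}
'b' @ 4: {1,2,3,4,5,6}
'c' @ 5: {5,6,7}  (accept∈set)
'c' @ 6: {7}  (accept∈set)
after full input: {7}  (accept=7 in)

Answer: ACCEPT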